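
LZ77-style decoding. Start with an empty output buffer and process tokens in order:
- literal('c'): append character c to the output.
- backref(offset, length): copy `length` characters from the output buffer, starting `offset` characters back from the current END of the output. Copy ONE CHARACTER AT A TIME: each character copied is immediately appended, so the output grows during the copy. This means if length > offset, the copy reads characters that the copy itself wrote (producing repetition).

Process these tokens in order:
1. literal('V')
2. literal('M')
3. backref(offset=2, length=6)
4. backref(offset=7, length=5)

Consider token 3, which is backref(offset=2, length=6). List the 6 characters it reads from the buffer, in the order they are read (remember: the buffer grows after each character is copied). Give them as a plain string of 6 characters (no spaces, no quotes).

Answer: VMVMVM

Derivation:
Token 1: literal('V'). Output: "V"
Token 2: literal('M'). Output: "VM"
Token 3: backref(off=2, len=6). Buffer before: "VM" (len 2)
  byte 1: read out[0]='V', append. Buffer now: "VMV"
  byte 2: read out[1]='M', append. Buffer now: "VMVM"
  byte 3: read out[2]='V', append. Buffer now: "VMVMV"
  byte 4: read out[3]='M', append. Buffer now: "VMVMVM"
  byte 5: read out[4]='V', append. Buffer now: "VMVMVMV"
  byte 6: read out[5]='M', append. Buffer now: "VMVMVMVM"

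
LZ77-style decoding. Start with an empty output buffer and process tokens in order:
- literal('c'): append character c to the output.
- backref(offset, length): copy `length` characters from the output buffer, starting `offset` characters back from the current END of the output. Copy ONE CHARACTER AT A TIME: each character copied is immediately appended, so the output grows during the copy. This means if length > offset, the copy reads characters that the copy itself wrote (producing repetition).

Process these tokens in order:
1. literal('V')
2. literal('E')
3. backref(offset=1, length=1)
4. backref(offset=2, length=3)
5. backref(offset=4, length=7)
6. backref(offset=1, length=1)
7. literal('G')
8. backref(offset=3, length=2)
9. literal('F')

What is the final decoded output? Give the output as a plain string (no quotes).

Token 1: literal('V'). Output: "V"
Token 2: literal('E'). Output: "VE"
Token 3: backref(off=1, len=1). Copied 'E' from pos 1. Output: "VEE"
Token 4: backref(off=2, len=3) (overlapping!). Copied 'EEE' from pos 1. Output: "VEEEEE"
Token 5: backref(off=4, len=7) (overlapping!). Copied 'EEEEEEE' from pos 2. Output: "VEEEEEEEEEEEE"
Token 6: backref(off=1, len=1). Copied 'E' from pos 12. Output: "VEEEEEEEEEEEEE"
Token 7: literal('G'). Output: "VEEEEEEEEEEEEEG"
Token 8: backref(off=3, len=2). Copied 'EE' from pos 12. Output: "VEEEEEEEEEEEEEGEE"
Token 9: literal('F'). Output: "VEEEEEEEEEEEEEGEEF"

Answer: VEEEEEEEEEEEEEGEEF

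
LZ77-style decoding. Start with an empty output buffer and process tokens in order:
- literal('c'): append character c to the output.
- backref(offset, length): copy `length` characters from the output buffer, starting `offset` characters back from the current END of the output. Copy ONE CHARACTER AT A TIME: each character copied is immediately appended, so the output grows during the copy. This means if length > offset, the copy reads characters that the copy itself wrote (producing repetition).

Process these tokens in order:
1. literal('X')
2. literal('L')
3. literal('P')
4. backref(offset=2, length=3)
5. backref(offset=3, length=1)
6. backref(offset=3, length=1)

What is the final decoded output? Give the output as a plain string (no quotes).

Token 1: literal('X'). Output: "X"
Token 2: literal('L'). Output: "XL"
Token 3: literal('P'). Output: "XLP"
Token 4: backref(off=2, len=3) (overlapping!). Copied 'LPL' from pos 1. Output: "XLPLPL"
Token 5: backref(off=3, len=1). Copied 'L' from pos 3. Output: "XLPLPLL"
Token 6: backref(off=3, len=1). Copied 'P' from pos 4. Output: "XLPLPLLP"

Answer: XLPLPLLP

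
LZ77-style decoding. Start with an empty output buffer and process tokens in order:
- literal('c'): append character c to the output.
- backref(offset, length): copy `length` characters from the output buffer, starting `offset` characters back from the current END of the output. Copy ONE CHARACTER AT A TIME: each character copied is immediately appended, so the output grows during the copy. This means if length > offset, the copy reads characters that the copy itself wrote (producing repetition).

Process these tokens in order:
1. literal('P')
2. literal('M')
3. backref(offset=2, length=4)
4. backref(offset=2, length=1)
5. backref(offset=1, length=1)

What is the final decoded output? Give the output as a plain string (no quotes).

Answer: PMPMPMPP

Derivation:
Token 1: literal('P'). Output: "P"
Token 2: literal('M'). Output: "PM"
Token 3: backref(off=2, len=4) (overlapping!). Copied 'PMPM' from pos 0. Output: "PMPMPM"
Token 4: backref(off=2, len=1). Copied 'P' from pos 4. Output: "PMPMPMP"
Token 5: backref(off=1, len=1). Copied 'P' from pos 6. Output: "PMPMPMPP"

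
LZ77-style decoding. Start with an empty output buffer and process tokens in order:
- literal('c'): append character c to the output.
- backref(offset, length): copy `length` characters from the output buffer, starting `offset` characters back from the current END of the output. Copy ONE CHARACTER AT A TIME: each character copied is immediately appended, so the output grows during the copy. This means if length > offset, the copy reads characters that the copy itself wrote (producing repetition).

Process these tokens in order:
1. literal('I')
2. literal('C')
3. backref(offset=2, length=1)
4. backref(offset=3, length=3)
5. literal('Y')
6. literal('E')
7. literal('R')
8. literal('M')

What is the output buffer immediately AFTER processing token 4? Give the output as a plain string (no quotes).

Token 1: literal('I'). Output: "I"
Token 2: literal('C'). Output: "IC"
Token 3: backref(off=2, len=1). Copied 'I' from pos 0. Output: "ICI"
Token 4: backref(off=3, len=3). Copied 'ICI' from pos 0. Output: "ICIICI"

Answer: ICIICI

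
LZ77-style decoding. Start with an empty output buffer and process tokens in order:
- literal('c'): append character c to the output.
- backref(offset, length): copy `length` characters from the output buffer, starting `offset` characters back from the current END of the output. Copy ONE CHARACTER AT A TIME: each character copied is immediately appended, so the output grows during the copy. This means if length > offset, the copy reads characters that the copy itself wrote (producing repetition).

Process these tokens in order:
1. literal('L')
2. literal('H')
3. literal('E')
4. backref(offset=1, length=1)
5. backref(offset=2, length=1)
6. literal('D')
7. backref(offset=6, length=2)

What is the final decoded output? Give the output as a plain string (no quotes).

Answer: LHEEEDLH

Derivation:
Token 1: literal('L'). Output: "L"
Token 2: literal('H'). Output: "LH"
Token 3: literal('E'). Output: "LHE"
Token 4: backref(off=1, len=1). Copied 'E' from pos 2. Output: "LHEE"
Token 5: backref(off=2, len=1). Copied 'E' from pos 2. Output: "LHEEE"
Token 6: literal('D'). Output: "LHEEED"
Token 7: backref(off=6, len=2). Copied 'LH' from pos 0. Output: "LHEEEDLH"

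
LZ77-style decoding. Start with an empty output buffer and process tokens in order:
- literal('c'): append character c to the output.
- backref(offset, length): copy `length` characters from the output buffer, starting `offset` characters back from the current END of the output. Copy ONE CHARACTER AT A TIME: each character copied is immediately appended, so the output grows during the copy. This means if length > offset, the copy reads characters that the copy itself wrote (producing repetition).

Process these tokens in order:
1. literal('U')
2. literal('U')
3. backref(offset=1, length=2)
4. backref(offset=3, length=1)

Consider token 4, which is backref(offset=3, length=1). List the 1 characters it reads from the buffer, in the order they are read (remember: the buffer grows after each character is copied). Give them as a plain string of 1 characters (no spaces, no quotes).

Answer: U

Derivation:
Token 1: literal('U'). Output: "U"
Token 2: literal('U'). Output: "UU"
Token 3: backref(off=1, len=2) (overlapping!). Copied 'UU' from pos 1. Output: "UUUU"
Token 4: backref(off=3, len=1). Buffer before: "UUUU" (len 4)
  byte 1: read out[1]='U', append. Buffer now: "UUUUU"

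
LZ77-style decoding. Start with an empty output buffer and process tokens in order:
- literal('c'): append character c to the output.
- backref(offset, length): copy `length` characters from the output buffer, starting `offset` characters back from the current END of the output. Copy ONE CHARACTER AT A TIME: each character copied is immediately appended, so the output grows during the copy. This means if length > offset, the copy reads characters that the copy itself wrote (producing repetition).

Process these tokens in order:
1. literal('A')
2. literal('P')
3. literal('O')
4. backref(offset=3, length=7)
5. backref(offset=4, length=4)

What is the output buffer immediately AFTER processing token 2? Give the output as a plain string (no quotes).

Answer: AP

Derivation:
Token 1: literal('A'). Output: "A"
Token 2: literal('P'). Output: "AP"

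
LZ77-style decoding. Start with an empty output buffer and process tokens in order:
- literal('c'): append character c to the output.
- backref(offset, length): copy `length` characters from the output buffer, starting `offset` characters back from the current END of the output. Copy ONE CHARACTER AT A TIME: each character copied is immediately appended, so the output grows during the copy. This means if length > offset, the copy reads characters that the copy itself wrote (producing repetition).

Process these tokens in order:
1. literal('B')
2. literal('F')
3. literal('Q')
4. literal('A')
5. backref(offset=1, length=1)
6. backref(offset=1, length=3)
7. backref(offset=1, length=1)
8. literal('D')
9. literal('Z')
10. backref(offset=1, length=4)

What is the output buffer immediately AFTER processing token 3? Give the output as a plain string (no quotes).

Answer: BFQ

Derivation:
Token 1: literal('B'). Output: "B"
Token 2: literal('F'). Output: "BF"
Token 3: literal('Q'). Output: "BFQ"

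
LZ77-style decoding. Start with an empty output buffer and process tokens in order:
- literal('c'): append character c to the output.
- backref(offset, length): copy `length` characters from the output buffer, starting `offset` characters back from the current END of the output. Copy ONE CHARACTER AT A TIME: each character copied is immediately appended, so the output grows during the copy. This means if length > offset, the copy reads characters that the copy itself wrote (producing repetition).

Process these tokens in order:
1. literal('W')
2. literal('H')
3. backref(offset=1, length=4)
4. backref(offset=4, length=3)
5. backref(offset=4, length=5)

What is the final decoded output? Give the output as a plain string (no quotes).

Answer: WHHHHHHHHHHHHH

Derivation:
Token 1: literal('W'). Output: "W"
Token 2: literal('H'). Output: "WH"
Token 3: backref(off=1, len=4) (overlapping!). Copied 'HHHH' from pos 1. Output: "WHHHHH"
Token 4: backref(off=4, len=3). Copied 'HHH' from pos 2. Output: "WHHHHHHHH"
Token 5: backref(off=4, len=5) (overlapping!). Copied 'HHHHH' from pos 5. Output: "WHHHHHHHHHHHHH"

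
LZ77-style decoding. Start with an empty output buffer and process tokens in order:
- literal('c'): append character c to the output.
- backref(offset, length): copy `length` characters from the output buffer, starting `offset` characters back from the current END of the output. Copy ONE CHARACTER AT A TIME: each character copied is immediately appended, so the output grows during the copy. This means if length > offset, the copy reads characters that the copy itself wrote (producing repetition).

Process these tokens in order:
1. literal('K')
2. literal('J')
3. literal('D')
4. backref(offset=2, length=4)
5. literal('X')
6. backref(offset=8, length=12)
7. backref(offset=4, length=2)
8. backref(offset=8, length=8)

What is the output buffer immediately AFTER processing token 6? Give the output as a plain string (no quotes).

Answer: KJDJDJDXKJDJDJDXKJDJ

Derivation:
Token 1: literal('K'). Output: "K"
Token 2: literal('J'). Output: "KJ"
Token 3: literal('D'). Output: "KJD"
Token 4: backref(off=2, len=4) (overlapping!). Copied 'JDJD' from pos 1. Output: "KJDJDJD"
Token 5: literal('X'). Output: "KJDJDJDX"
Token 6: backref(off=8, len=12) (overlapping!). Copied 'KJDJDJDXKJDJ' from pos 0. Output: "KJDJDJDXKJDJDJDXKJDJ"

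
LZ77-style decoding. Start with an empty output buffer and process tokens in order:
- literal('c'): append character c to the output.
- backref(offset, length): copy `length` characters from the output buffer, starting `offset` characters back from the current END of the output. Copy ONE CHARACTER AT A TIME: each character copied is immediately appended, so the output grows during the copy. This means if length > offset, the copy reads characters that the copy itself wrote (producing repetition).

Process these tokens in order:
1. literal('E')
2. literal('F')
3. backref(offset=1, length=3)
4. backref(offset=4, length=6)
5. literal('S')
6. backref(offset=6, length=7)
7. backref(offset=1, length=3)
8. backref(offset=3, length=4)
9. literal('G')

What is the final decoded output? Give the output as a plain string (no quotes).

Token 1: literal('E'). Output: "E"
Token 2: literal('F'). Output: "EF"
Token 3: backref(off=1, len=3) (overlapping!). Copied 'FFF' from pos 1. Output: "EFFFF"
Token 4: backref(off=4, len=6) (overlapping!). Copied 'FFFFFF' from pos 1. Output: "EFFFFFFFFFF"
Token 5: literal('S'). Output: "EFFFFFFFFFFS"
Token 6: backref(off=6, len=7) (overlapping!). Copied 'FFFFFSF' from pos 6. Output: "EFFFFFFFFFFSFFFFFSF"
Token 7: backref(off=1, len=3) (overlapping!). Copied 'FFF' from pos 18. Output: "EFFFFFFFFFFSFFFFFSFFFF"
Token 8: backref(off=3, len=4) (overlapping!). Copied 'FFFF' from pos 19. Output: "EFFFFFFFFFFSFFFFFSFFFFFFFF"
Token 9: literal('G'). Output: "EFFFFFFFFFFSFFFFFSFFFFFFFFG"

Answer: EFFFFFFFFFFSFFFFFSFFFFFFFFG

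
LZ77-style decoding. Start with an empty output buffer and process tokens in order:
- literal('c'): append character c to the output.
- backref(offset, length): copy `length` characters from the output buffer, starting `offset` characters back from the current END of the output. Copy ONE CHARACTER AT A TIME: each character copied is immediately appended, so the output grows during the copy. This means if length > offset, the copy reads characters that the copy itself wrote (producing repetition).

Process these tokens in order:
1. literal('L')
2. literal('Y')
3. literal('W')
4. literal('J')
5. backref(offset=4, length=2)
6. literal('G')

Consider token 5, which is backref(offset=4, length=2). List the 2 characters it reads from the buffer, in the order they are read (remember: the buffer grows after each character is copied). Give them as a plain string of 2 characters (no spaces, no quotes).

Answer: LY

Derivation:
Token 1: literal('L'). Output: "L"
Token 2: literal('Y'). Output: "LY"
Token 3: literal('W'). Output: "LYW"
Token 4: literal('J'). Output: "LYWJ"
Token 5: backref(off=4, len=2). Buffer before: "LYWJ" (len 4)
  byte 1: read out[0]='L', append. Buffer now: "LYWJL"
  byte 2: read out[1]='Y', append. Buffer now: "LYWJLY"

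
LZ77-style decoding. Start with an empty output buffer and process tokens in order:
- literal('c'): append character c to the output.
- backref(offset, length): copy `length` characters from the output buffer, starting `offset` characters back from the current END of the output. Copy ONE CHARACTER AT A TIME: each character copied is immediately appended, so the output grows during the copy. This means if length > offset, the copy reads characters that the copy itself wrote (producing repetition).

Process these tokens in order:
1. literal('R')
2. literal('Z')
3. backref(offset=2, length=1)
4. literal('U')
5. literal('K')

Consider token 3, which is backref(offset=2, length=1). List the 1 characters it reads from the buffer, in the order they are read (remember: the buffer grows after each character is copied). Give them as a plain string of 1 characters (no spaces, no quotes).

Token 1: literal('R'). Output: "R"
Token 2: literal('Z'). Output: "RZ"
Token 3: backref(off=2, len=1). Buffer before: "RZ" (len 2)
  byte 1: read out[0]='R', append. Buffer now: "RZR"

Answer: R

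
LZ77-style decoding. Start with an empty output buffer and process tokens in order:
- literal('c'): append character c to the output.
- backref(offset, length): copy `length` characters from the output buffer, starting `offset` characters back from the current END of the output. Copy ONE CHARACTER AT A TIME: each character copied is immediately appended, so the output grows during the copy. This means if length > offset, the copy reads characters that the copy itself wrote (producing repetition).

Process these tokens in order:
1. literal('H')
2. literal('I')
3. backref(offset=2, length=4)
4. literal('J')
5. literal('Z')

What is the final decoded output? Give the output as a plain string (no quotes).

Token 1: literal('H'). Output: "H"
Token 2: literal('I'). Output: "HI"
Token 3: backref(off=2, len=4) (overlapping!). Copied 'HIHI' from pos 0. Output: "HIHIHI"
Token 4: literal('J'). Output: "HIHIHIJ"
Token 5: literal('Z'). Output: "HIHIHIJZ"

Answer: HIHIHIJZ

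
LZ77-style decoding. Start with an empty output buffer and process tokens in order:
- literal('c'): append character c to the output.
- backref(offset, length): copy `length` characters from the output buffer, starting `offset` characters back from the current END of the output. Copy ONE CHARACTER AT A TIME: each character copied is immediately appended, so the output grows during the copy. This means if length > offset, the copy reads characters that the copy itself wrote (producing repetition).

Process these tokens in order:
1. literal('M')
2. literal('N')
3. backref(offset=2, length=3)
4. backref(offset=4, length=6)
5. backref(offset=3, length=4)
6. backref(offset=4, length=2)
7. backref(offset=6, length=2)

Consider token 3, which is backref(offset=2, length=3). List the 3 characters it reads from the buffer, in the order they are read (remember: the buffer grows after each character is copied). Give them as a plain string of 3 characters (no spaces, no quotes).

Token 1: literal('M'). Output: "M"
Token 2: literal('N'). Output: "MN"
Token 3: backref(off=2, len=3). Buffer before: "MN" (len 2)
  byte 1: read out[0]='M', append. Buffer now: "MNM"
  byte 2: read out[1]='N', append. Buffer now: "MNMN"
  byte 3: read out[2]='M', append. Buffer now: "MNMNM"

Answer: MNM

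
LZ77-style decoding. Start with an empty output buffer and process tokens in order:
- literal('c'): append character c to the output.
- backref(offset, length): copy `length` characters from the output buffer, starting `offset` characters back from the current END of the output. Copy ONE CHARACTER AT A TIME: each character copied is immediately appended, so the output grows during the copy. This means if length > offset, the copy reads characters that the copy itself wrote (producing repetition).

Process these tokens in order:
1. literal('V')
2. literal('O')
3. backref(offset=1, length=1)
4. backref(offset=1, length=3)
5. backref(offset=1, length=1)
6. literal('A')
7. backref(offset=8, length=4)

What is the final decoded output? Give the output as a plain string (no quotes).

Token 1: literal('V'). Output: "V"
Token 2: literal('O'). Output: "VO"
Token 3: backref(off=1, len=1). Copied 'O' from pos 1. Output: "VOO"
Token 4: backref(off=1, len=3) (overlapping!). Copied 'OOO' from pos 2. Output: "VOOOOO"
Token 5: backref(off=1, len=1). Copied 'O' from pos 5. Output: "VOOOOOO"
Token 6: literal('A'). Output: "VOOOOOOA"
Token 7: backref(off=8, len=4). Copied 'VOOO' from pos 0. Output: "VOOOOOOAVOOO"

Answer: VOOOOOOAVOOO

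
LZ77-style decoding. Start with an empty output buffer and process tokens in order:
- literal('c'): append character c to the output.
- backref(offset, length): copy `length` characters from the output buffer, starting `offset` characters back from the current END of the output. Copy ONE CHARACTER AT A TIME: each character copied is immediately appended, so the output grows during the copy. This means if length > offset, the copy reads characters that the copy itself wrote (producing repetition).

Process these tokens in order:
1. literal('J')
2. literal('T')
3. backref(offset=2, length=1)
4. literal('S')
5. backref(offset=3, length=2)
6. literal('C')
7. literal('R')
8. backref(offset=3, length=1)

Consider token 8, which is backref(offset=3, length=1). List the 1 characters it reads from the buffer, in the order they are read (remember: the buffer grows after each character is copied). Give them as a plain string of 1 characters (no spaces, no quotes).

Token 1: literal('J'). Output: "J"
Token 2: literal('T'). Output: "JT"
Token 3: backref(off=2, len=1). Copied 'J' from pos 0. Output: "JTJ"
Token 4: literal('S'). Output: "JTJS"
Token 5: backref(off=3, len=2). Copied 'TJ' from pos 1. Output: "JTJSTJ"
Token 6: literal('C'). Output: "JTJSTJC"
Token 7: literal('R'). Output: "JTJSTJCR"
Token 8: backref(off=3, len=1). Buffer before: "JTJSTJCR" (len 8)
  byte 1: read out[5]='J', append. Buffer now: "JTJSTJCRJ"

Answer: J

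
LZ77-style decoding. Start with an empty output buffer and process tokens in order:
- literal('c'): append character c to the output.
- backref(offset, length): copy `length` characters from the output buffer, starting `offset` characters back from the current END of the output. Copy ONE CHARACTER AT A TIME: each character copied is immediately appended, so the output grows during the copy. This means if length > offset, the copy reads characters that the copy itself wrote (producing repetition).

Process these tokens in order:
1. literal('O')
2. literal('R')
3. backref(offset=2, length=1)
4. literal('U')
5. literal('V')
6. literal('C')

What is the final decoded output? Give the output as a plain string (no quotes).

Answer: OROUVC

Derivation:
Token 1: literal('O'). Output: "O"
Token 2: literal('R'). Output: "OR"
Token 3: backref(off=2, len=1). Copied 'O' from pos 0. Output: "ORO"
Token 4: literal('U'). Output: "OROU"
Token 5: literal('V'). Output: "OROUV"
Token 6: literal('C'). Output: "OROUVC"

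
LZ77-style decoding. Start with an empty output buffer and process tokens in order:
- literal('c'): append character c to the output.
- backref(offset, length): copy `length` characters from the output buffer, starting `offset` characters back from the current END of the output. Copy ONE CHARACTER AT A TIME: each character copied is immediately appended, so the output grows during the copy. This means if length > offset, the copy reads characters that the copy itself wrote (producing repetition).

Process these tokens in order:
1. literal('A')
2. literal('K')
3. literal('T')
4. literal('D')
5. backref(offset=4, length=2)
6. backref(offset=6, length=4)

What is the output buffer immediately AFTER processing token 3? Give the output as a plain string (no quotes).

Answer: AKT

Derivation:
Token 1: literal('A'). Output: "A"
Token 2: literal('K'). Output: "AK"
Token 3: literal('T'). Output: "AKT"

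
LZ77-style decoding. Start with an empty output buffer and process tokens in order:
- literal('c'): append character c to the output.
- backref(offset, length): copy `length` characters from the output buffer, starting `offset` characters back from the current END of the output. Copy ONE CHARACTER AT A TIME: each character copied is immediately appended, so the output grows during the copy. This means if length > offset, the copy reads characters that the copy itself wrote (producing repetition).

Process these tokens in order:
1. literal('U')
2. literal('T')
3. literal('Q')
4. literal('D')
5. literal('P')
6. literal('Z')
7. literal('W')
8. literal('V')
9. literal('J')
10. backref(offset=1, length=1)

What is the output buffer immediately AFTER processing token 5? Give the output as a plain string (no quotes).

Answer: UTQDP

Derivation:
Token 1: literal('U'). Output: "U"
Token 2: literal('T'). Output: "UT"
Token 3: literal('Q'). Output: "UTQ"
Token 4: literal('D'). Output: "UTQD"
Token 5: literal('P'). Output: "UTQDP"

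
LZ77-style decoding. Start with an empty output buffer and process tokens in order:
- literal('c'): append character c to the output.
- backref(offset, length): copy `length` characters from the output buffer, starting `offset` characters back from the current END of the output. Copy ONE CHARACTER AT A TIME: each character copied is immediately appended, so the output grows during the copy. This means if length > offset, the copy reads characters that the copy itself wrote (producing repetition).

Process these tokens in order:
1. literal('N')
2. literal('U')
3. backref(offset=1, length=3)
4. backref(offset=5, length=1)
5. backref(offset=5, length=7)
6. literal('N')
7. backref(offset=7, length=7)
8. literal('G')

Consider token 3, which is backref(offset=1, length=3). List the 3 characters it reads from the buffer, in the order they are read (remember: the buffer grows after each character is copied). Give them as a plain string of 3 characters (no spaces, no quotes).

Token 1: literal('N'). Output: "N"
Token 2: literal('U'). Output: "NU"
Token 3: backref(off=1, len=3). Buffer before: "NU" (len 2)
  byte 1: read out[1]='U', append. Buffer now: "NUU"
  byte 2: read out[2]='U', append. Buffer now: "NUUU"
  byte 3: read out[3]='U', append. Buffer now: "NUUUU"

Answer: UUU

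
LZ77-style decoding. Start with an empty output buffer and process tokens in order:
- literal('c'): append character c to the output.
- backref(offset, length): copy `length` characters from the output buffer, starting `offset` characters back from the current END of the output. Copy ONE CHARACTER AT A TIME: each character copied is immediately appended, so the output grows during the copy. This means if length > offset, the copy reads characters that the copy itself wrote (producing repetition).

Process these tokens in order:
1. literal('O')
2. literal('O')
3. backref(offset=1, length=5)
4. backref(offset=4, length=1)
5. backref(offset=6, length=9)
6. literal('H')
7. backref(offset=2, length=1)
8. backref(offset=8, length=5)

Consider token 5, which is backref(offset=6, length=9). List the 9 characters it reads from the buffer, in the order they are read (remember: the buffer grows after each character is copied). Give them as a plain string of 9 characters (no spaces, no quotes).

Token 1: literal('O'). Output: "O"
Token 2: literal('O'). Output: "OO"
Token 3: backref(off=1, len=5) (overlapping!). Copied 'OOOOO' from pos 1. Output: "OOOOOOO"
Token 4: backref(off=4, len=1). Copied 'O' from pos 3. Output: "OOOOOOOO"
Token 5: backref(off=6, len=9). Buffer before: "OOOOOOOO" (len 8)
  byte 1: read out[2]='O', append. Buffer now: "OOOOOOOOO"
  byte 2: read out[3]='O', append. Buffer now: "OOOOOOOOOO"
  byte 3: read out[4]='O', append. Buffer now: "OOOOOOOOOOO"
  byte 4: read out[5]='O', append. Buffer now: "OOOOOOOOOOOO"
  byte 5: read out[6]='O', append. Buffer now: "OOOOOOOOOOOOO"
  byte 6: read out[7]='O', append. Buffer now: "OOOOOOOOOOOOOO"
  byte 7: read out[8]='O', append. Buffer now: "OOOOOOOOOOOOOOO"
  byte 8: read out[9]='O', append. Buffer now: "OOOOOOOOOOOOOOOO"
  byte 9: read out[10]='O', append. Buffer now: "OOOOOOOOOOOOOOOOO"

Answer: OOOOOOOOO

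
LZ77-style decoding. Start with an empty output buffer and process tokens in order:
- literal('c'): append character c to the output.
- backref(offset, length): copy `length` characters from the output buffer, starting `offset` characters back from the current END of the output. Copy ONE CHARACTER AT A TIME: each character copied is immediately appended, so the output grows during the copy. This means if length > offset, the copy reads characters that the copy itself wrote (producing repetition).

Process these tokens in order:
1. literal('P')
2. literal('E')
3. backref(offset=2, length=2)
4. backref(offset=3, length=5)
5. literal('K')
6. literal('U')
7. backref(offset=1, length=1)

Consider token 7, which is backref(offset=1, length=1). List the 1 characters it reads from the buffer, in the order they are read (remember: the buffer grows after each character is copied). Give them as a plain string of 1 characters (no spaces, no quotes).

Answer: U

Derivation:
Token 1: literal('P'). Output: "P"
Token 2: literal('E'). Output: "PE"
Token 3: backref(off=2, len=2). Copied 'PE' from pos 0. Output: "PEPE"
Token 4: backref(off=3, len=5) (overlapping!). Copied 'EPEEP' from pos 1. Output: "PEPEEPEEP"
Token 5: literal('K'). Output: "PEPEEPEEPK"
Token 6: literal('U'). Output: "PEPEEPEEPKU"
Token 7: backref(off=1, len=1). Buffer before: "PEPEEPEEPKU" (len 11)
  byte 1: read out[10]='U', append. Buffer now: "PEPEEPEEPKUU"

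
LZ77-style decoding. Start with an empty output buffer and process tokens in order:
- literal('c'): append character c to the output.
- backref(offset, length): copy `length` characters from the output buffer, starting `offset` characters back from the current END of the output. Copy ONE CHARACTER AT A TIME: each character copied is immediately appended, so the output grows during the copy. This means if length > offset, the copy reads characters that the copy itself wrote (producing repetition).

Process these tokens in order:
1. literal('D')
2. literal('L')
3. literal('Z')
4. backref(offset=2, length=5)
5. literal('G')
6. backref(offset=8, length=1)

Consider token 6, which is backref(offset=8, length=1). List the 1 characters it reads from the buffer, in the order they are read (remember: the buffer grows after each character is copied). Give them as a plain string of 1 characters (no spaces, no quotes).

Answer: L

Derivation:
Token 1: literal('D'). Output: "D"
Token 2: literal('L'). Output: "DL"
Token 3: literal('Z'). Output: "DLZ"
Token 4: backref(off=2, len=5) (overlapping!). Copied 'LZLZL' from pos 1. Output: "DLZLZLZL"
Token 5: literal('G'). Output: "DLZLZLZLG"
Token 6: backref(off=8, len=1). Buffer before: "DLZLZLZLG" (len 9)
  byte 1: read out[1]='L', append. Buffer now: "DLZLZLZLGL"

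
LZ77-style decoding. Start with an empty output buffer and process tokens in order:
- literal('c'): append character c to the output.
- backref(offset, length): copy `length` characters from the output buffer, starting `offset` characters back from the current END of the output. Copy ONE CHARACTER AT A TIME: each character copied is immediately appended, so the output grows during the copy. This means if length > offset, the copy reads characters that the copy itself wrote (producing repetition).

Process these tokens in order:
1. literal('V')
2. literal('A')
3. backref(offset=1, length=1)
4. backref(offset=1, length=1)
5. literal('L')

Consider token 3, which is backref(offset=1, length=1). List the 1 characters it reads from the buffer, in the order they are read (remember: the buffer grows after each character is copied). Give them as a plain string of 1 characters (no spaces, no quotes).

Answer: A

Derivation:
Token 1: literal('V'). Output: "V"
Token 2: literal('A'). Output: "VA"
Token 3: backref(off=1, len=1). Buffer before: "VA" (len 2)
  byte 1: read out[1]='A', append. Buffer now: "VAA"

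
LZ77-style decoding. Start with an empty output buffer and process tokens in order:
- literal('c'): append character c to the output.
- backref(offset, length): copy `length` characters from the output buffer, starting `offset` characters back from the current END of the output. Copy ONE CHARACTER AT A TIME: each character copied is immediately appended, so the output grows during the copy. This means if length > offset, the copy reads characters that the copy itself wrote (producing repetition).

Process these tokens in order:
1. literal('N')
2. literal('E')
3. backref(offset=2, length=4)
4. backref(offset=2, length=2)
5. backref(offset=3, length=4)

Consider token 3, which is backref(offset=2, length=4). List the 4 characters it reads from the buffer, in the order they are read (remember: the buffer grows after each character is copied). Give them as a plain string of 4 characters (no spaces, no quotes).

Answer: NENE

Derivation:
Token 1: literal('N'). Output: "N"
Token 2: literal('E'). Output: "NE"
Token 3: backref(off=2, len=4). Buffer before: "NE" (len 2)
  byte 1: read out[0]='N', append. Buffer now: "NEN"
  byte 2: read out[1]='E', append. Buffer now: "NENE"
  byte 3: read out[2]='N', append. Buffer now: "NENEN"
  byte 4: read out[3]='E', append. Buffer now: "NENENE"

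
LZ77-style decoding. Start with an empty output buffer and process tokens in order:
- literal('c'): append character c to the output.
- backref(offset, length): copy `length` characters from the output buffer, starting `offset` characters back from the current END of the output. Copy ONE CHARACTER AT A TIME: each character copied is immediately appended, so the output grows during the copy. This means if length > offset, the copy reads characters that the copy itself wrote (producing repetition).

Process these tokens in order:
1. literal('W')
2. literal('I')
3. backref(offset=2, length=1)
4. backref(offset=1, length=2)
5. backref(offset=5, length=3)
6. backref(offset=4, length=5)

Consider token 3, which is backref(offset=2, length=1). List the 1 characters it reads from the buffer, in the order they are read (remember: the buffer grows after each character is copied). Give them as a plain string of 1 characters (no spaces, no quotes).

Answer: W

Derivation:
Token 1: literal('W'). Output: "W"
Token 2: literal('I'). Output: "WI"
Token 3: backref(off=2, len=1). Buffer before: "WI" (len 2)
  byte 1: read out[0]='W', append. Buffer now: "WIW"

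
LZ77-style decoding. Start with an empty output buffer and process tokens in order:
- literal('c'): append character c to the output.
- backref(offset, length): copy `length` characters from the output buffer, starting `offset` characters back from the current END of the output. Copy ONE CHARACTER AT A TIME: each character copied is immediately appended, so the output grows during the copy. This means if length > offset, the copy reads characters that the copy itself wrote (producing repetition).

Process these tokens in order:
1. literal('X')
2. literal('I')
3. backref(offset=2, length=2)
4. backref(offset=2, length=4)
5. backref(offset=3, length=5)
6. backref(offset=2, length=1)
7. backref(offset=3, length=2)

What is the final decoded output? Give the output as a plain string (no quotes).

Token 1: literal('X'). Output: "X"
Token 2: literal('I'). Output: "XI"
Token 3: backref(off=2, len=2). Copied 'XI' from pos 0. Output: "XIXI"
Token 4: backref(off=2, len=4) (overlapping!). Copied 'XIXI' from pos 2. Output: "XIXIXIXI"
Token 5: backref(off=3, len=5) (overlapping!). Copied 'IXIIX' from pos 5. Output: "XIXIXIXIIXIIX"
Token 6: backref(off=2, len=1). Copied 'I' from pos 11. Output: "XIXIXIXIIXIIXI"
Token 7: backref(off=3, len=2). Copied 'IX' from pos 11. Output: "XIXIXIXIIXIIXIIX"

Answer: XIXIXIXIIXIIXIIX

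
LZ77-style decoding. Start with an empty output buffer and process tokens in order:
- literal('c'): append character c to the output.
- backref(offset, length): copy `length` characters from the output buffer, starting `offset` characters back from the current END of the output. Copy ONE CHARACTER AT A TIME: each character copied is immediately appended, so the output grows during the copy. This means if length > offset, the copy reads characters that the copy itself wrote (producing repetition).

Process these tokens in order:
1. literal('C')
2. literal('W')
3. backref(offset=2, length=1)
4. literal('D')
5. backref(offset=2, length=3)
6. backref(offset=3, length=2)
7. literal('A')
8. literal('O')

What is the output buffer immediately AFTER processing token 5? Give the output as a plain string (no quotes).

Answer: CWCDCDC

Derivation:
Token 1: literal('C'). Output: "C"
Token 2: literal('W'). Output: "CW"
Token 3: backref(off=2, len=1). Copied 'C' from pos 0. Output: "CWC"
Token 4: literal('D'). Output: "CWCD"
Token 5: backref(off=2, len=3) (overlapping!). Copied 'CDC' from pos 2. Output: "CWCDCDC"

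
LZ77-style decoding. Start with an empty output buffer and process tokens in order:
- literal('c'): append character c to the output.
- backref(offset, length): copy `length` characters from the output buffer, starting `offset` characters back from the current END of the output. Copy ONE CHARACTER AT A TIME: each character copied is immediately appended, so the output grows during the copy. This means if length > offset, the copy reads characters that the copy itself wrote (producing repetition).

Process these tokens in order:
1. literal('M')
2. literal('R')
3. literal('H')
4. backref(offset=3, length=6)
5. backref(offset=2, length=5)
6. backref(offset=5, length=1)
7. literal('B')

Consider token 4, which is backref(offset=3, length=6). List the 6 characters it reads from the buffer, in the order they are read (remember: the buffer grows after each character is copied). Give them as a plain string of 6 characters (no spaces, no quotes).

Answer: MRHMRH

Derivation:
Token 1: literal('M'). Output: "M"
Token 2: literal('R'). Output: "MR"
Token 3: literal('H'). Output: "MRH"
Token 4: backref(off=3, len=6). Buffer before: "MRH" (len 3)
  byte 1: read out[0]='M', append. Buffer now: "MRHM"
  byte 2: read out[1]='R', append. Buffer now: "MRHMR"
  byte 3: read out[2]='H', append. Buffer now: "MRHMRH"
  byte 4: read out[3]='M', append. Buffer now: "MRHMRHM"
  byte 5: read out[4]='R', append. Buffer now: "MRHMRHMR"
  byte 6: read out[5]='H', append. Buffer now: "MRHMRHMRH"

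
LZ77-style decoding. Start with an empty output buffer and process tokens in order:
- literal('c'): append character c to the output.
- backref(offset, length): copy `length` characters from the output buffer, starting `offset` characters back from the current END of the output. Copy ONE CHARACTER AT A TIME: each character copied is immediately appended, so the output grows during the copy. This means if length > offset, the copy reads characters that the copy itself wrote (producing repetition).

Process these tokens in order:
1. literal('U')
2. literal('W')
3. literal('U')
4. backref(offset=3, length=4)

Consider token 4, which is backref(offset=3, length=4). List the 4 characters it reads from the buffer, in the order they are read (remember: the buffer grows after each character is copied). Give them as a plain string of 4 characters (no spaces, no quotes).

Answer: UWUU

Derivation:
Token 1: literal('U'). Output: "U"
Token 2: literal('W'). Output: "UW"
Token 3: literal('U'). Output: "UWU"
Token 4: backref(off=3, len=4). Buffer before: "UWU" (len 3)
  byte 1: read out[0]='U', append. Buffer now: "UWUU"
  byte 2: read out[1]='W', append. Buffer now: "UWUUW"
  byte 3: read out[2]='U', append. Buffer now: "UWUUWU"
  byte 4: read out[3]='U', append. Buffer now: "UWUUWUU"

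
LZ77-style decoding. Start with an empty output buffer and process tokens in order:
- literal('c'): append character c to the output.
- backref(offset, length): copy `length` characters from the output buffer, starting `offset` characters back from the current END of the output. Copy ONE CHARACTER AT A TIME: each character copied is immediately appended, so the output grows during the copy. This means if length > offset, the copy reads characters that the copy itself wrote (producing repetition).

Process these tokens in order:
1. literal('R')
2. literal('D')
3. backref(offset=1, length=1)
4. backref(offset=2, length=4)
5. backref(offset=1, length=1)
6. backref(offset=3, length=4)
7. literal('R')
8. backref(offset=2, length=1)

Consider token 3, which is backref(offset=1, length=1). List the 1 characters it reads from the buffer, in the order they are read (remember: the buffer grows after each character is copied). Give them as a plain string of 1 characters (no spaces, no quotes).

Answer: D

Derivation:
Token 1: literal('R'). Output: "R"
Token 2: literal('D'). Output: "RD"
Token 3: backref(off=1, len=1). Buffer before: "RD" (len 2)
  byte 1: read out[1]='D', append. Buffer now: "RDD"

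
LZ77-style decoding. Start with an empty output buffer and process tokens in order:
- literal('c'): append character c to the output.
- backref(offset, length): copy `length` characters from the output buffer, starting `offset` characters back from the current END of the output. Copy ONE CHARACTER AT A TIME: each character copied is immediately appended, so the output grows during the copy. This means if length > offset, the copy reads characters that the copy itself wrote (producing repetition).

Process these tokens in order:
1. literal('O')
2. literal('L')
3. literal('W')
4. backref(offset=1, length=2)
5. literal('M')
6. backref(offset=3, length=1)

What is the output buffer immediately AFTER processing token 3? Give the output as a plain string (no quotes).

Token 1: literal('O'). Output: "O"
Token 2: literal('L'). Output: "OL"
Token 3: literal('W'). Output: "OLW"

Answer: OLW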